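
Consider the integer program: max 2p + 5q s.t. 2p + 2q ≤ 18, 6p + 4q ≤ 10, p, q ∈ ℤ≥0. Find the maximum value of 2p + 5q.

10

The continuous relaxation peaks at (0, 2.5) with value 12.50; rounding to a feasible lattice point costs some objective.
(p,q)=(0,2): 2·0+2·2=4≤18, 6·0+4·2=8≤10, objective 10.
(p,q)=(1,1): 2·1+2·1=4≤18, 6·1+4·1=10≤10, objective 7.
Maximum is 10 at (p,q)=(0,2).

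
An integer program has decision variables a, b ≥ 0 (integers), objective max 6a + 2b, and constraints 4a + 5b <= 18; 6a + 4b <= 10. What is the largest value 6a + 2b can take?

8

(a,b)=(1,1) is feasible, giving 8.
(a,b)=(1,0) is feasible, giving 6.
(a,b)=(0,2) is feasible, giving 4.
The best lattice point is (1,1), giving 8.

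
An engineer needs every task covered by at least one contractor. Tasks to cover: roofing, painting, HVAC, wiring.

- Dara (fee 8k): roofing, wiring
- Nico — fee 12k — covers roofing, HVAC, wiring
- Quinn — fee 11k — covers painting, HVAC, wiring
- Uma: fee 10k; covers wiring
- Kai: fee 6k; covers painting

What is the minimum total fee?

This is an integer covering problem.
Choose Nico and Kai: together they cover roofing, painting, HVAC, wiring — every task.
Total fee: 12 + 6 = 18.

18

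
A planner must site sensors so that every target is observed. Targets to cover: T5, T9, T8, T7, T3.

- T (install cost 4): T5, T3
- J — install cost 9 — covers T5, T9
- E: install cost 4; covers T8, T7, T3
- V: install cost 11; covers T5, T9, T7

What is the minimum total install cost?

This is an integer covering problem.
Choose J and E: together they cover T5, T9, T8, T7, T3 — every target.
Total install cost: 9 + 4 = 13.

13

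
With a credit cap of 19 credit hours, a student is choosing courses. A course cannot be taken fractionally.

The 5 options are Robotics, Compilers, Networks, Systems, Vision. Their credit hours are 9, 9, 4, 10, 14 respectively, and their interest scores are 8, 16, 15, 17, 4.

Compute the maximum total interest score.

33

Allowing fractional choices, the relaxed optimum would be about 41.2, but courses are indivisible.
Compilers + Networks: credit hours 9 + 4 = 13 ≤ 19, interest score 16 + 15 = 31.
Compilers + Systems: credit hours 9 + 10 = 19 ≤ 19, interest score 16 + 17 = 33.
Networks + Systems: credit hours 4 + 10 = 14 ≤ 19, interest score 15 + 17 = 32.
Best is Compilers and Systems with total interest score 33.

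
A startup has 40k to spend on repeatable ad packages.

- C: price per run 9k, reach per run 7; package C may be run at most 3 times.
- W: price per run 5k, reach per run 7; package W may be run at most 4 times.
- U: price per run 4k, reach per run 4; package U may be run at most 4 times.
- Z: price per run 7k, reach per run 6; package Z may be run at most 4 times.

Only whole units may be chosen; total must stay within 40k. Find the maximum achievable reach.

This is a bounded integer knapsack.
W has the best ratio (7/5); taking only W gives at most 4×7 = 28 (stopped by the supply cap of 4).
Mixing does better — 4×W, 3×U, and 1×Z: price 39 ≤ 40, reach 4·7 + 3·4 + 1·6 = 46.

46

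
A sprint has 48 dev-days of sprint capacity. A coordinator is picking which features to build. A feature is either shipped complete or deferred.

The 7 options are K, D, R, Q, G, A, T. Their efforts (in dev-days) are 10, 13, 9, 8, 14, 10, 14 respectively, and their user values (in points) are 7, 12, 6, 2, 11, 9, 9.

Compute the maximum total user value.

39

Allowing fractional choices, the relaxed optimum would be about 39.7, but features are indivisible.
K + D + A + T: effort 10 + 13 + 10 + 14 = 47 ≤ 48, user value 7 + 12 + 9 + 9 = 37.
D + R + G + A: effort 13 + 9 + 14 + 10 = 46 ≤ 48, user value 12 + 6 + 11 + 9 = 38.
K + D + G + A: effort 10 + 13 + 14 + 10 = 47 ≤ 48, user value 7 + 12 + 11 + 9 = 39.
Best is K, D, G, and A with total user value 39.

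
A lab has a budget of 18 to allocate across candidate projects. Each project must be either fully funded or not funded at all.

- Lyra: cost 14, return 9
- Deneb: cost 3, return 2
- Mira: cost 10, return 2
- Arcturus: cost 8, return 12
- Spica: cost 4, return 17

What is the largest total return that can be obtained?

31

Treat it as a binary knapsack problem.
Take Deneb, Arcturus, and Spica: cost 3 + 8 + 4 = 15 ≤ 18, return 2 + 12 + 17 = 31.
No other feasible combination does better.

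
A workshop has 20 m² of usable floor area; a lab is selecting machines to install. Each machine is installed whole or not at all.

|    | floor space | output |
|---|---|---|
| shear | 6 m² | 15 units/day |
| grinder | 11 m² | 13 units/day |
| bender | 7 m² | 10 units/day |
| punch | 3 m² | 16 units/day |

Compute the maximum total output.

44

Take shear, grinder, and punch: floor space 6 + 11 + 3 = 20 ≤ 20, output 15 + 13 + 16 = 44.
No other feasible combination does better.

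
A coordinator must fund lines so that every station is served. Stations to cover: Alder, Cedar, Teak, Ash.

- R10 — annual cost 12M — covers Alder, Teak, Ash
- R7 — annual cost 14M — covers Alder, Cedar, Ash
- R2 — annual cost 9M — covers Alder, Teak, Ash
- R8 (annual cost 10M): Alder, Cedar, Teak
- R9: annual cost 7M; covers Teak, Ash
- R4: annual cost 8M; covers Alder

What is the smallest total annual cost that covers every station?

17

This is a weighted set-cover instance.
The greedy cost-per-new-station heuristic would pick R2 and R8 for 19, but a cheaper cover exists.
Choose R8 and R9: together they cover Alder, Cedar, Teak, Ash — every station.
Total annual cost: 10 + 7 = 17.
No cover costs less than 17.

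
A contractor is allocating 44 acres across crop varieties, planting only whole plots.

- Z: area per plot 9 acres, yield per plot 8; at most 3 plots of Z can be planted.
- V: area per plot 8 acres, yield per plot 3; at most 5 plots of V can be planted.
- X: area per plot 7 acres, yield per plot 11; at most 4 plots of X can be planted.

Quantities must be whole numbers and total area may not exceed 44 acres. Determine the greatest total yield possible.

X has the best ratio (11/7); taking only X gives at most 4×11 = 44 (stopped by the supply cap of 4).
Mixing does better — 1×Z and 4×X: area 37 ≤ 44, yield 1·8 + 4·11 = 52.

52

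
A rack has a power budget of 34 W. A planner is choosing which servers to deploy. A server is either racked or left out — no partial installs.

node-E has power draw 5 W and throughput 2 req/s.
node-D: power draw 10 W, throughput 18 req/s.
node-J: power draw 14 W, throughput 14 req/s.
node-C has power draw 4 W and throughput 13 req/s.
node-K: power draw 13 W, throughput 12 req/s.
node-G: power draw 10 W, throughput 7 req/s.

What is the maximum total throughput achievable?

47

This is a 0-1 knapsack instance.
Take node-E, node-D, node-J, and node-C: power draw 5 + 10 + 14 + 4 = 33 ≤ 34, throughput 2 + 18 + 14 + 13 = 47.
No other feasible combination does better.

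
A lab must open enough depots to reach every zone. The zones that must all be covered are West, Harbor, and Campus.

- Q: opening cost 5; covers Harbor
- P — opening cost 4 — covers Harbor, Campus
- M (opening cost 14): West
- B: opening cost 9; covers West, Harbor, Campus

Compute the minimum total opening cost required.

The greedy cost-per-new-zone heuristic would pick P and B for 13, but a cheaper cover exists.
B alone covers West, Harbor, Campus — every zone.
Total opening cost: 9.
No cover costs less than 9.

9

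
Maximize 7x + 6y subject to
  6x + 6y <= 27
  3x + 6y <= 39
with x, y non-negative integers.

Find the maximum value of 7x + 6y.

28

The continuous relaxation peaks at (4.5, 0) with value 31.50; rounding to a feasible lattice point costs some objective.
(x,y)=(4,0): 6·4+6·0=24≤27, 3·4+6·0=12≤39, objective 28.
(x,y)=(3,1): 6·3+6·1=24≤27, 3·3+6·1=15≤39, objective 27.
(x,y)=(3,0): 6·3+6·0=18≤27, 3·3+6·0=9≤39, objective 21.
Maximum is 28 at (x,y)=(4,0).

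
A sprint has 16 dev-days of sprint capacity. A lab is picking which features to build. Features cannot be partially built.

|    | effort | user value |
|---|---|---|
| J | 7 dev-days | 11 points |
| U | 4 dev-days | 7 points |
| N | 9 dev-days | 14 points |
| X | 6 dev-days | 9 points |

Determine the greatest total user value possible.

This is an integer program with binary decision variables.
Allowing fractional choices, the relaxed optimum would be about 25.8, but features are indivisible.
J + N: effort 7 + 9 = 16 ≤ 16, user value 11 + 14 = 25.
N + X: effort 9 + 6 = 15 ≤ 16, user value 14 + 9 = 23.
U + N: effort 4 + 9 = 13 ≤ 16, user value 7 + 14 = 21.
Best is J and N with total user value 25.

25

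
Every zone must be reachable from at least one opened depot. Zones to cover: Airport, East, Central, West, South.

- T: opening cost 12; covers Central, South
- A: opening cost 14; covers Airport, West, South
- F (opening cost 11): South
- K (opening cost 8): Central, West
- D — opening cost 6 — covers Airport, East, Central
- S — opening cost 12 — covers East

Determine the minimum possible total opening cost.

Choose A and D: together they cover Airport, East, Central, West, South — every zone.
Total opening cost: 14 + 6 = 20.
No cover costs less than 20.

20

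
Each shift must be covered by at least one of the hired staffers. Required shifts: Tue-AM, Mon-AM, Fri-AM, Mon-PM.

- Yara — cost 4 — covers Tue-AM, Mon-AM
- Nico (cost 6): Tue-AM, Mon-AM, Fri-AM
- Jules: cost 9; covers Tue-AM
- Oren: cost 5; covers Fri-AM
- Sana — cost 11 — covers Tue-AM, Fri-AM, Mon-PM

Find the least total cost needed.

15

This is an integer covering problem.
The greedy cost-per-new-shift heuristic would pick Yara, Oren, and Sana for 20, but a cheaper cover exists.
Choose Yara and Sana: together they cover Tue-AM, Mon-AM, Fri-AM, Mon-PM — every shift.
Total cost: 4 + 11 = 15.
No cover costs less than 15.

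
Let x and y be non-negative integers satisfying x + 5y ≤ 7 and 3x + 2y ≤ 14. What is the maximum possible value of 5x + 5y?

The continuous relaxation peaks at (4.31, 0.538) with value 24.23; rounding to a feasible lattice point costs some objective.
(x,y)=(4,0) is feasible, giving 20.
(x,y)=(3,0) is feasible, giving 15.
The best lattice point is (4,0), giving 20.

20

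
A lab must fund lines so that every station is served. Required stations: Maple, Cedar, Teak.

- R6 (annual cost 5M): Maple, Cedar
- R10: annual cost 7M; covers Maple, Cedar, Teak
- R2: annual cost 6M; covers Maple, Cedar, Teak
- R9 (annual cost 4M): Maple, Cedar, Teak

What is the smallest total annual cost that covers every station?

This is a weighted set-cover instance.
R9 alone covers Maple, Cedar, Teak — every station.
Total annual cost: 4.
No cover costs less than 4.

4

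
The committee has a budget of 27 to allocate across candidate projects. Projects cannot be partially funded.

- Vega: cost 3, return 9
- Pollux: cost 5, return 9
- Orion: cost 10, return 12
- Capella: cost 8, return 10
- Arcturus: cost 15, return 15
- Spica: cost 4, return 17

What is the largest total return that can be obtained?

50

Take Vega, Pollux, Arcturus, and Spica: cost 3 + 5 + 15 + 4 = 27 ≤ 27, return 9 + 9 + 15 + 17 = 50.
No other feasible combination does better.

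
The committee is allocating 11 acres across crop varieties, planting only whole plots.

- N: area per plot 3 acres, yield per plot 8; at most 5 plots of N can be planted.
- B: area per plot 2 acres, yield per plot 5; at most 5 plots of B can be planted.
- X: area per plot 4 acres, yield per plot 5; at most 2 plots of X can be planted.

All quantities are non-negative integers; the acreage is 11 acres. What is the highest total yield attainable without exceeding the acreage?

29

This is a bounded integer knapsack.
3×N and 1×B: area 11 ≤ 11, yield 3·8 + 1·5 = 29.
1×N and 4×B: area 11 ≤ 11, yield 1·8 + 4·5 = 28.
Best is 29.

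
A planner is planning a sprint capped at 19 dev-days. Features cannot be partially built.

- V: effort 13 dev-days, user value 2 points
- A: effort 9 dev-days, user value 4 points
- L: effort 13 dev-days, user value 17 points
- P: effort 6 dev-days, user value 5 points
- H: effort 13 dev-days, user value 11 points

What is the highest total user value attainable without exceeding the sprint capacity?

This is an integer program with binary decision variables.
Take L and P: effort 13 + 6 = 19 ≤ 19, user value 17 + 5 = 22.
No other feasible combination does better.

22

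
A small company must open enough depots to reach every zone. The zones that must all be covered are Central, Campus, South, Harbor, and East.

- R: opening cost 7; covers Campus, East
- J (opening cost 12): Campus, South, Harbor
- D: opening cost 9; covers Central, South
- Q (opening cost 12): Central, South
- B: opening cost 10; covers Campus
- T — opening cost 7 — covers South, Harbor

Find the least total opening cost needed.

23

Choose R, D, and T: together they cover Central, Campus, South, Harbor, East — every zone.
Total opening cost: 7 + 9 + 7 = 23.
No cover costs less than 23.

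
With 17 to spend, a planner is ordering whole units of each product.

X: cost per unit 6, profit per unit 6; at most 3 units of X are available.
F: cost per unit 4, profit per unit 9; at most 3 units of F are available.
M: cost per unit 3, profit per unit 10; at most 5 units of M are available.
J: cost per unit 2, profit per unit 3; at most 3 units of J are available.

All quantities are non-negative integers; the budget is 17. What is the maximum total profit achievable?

Take 5×M and 1×J: cost 17 ≤ 17, profit 5·10 + 1·3 = 53.
M has the best ratio (10/3) and is taken to its limit of 5; remaining capacity is filled optimally with the others.

53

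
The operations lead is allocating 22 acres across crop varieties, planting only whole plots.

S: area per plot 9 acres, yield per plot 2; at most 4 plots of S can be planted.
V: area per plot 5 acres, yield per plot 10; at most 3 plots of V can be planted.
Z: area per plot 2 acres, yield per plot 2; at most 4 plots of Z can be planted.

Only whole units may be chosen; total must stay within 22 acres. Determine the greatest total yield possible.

3×V and 2×Z: area 19 ≤ 22, yield 3·10 + 2·2 = 34.
3×V and 3×Z: area 21 ≤ 22, yield 3·10 + 3·2 = 36.
Best is 36.

36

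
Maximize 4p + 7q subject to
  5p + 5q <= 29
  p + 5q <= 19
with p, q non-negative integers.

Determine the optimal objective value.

(p,q)=(2,3): 5·2+5·3=25≤29, 1·2+5·3=17≤19, objective 29.
(p,q)=(3,2): 5·3+5·2=25≤29, 1·3+5·2=13≤19, objective 26.
No feasible integer point exceeds 29.

29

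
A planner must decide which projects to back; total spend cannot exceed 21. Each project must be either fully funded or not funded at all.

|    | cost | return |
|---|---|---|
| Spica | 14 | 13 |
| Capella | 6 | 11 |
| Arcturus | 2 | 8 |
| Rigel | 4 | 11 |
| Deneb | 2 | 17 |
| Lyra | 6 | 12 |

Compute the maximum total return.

This is an integer program with binary decision variables.
Allowing fractional choices, the relaxed optimum would be about 59.9, but projects are indivisible.
Capella + Arcturus + Rigel + Deneb + Lyra: cost 6 + 2 + 4 + 2 + 6 = 20 ≤ 21, return 11 + 8 + 11 + 17 + 12 = 59.
Capella + Rigel + Deneb + Lyra: cost 6 + 4 + 2 + 6 = 18 ≤ 21, return 11 + 11 + 17 + 12 = 51.
Best is Capella, Arcturus, Rigel, Deneb, and Lyra with total return 59.

59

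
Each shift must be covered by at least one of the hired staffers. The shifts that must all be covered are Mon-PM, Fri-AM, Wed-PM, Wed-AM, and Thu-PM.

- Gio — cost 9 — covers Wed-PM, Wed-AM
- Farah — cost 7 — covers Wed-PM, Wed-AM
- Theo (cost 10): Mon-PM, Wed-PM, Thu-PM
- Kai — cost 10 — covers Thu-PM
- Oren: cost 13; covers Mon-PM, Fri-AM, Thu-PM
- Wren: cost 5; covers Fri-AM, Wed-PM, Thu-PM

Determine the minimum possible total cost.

20

The greedy cost-per-new-shift heuristic would pick Wren, Farah, and Theo for 22, but a cheaper cover exists.
Choose Farah and Oren: together they cover Mon-PM, Fri-AM, Wed-PM, Wed-AM, Thu-PM — every shift.
Total cost: 7 + 13 = 20.
No cover costs less than 20.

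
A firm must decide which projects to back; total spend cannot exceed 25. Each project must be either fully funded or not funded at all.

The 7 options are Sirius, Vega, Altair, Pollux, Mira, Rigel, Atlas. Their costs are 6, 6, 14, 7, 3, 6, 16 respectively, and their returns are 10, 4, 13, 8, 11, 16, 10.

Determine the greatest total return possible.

45

This is an integer program with binary decision variables.
Allowing fractional choices, the relaxed optimum would be about 47.8, but projects are indivisible.
Sirius + Vega + Mira + Rigel: cost 6 + 6 + 3 + 6 = 21 ≤ 25, return 10 + 4 + 11 + 16 = 41.
Sirius + Pollux + Mira + Rigel: cost 6 + 7 + 3 + 6 = 22 ≤ 25, return 10 + 8 + 11 + 16 = 45.
Best is Sirius, Pollux, Mira, and Rigel with total return 45.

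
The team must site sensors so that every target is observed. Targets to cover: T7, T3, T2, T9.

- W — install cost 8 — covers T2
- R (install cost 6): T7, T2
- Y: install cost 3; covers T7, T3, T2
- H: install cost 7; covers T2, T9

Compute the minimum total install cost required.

Choose Y and H: together they cover T7, T3, T2, T9 — every target.
Total install cost: 3 + 7 = 10.
No cover costs less than 10.

10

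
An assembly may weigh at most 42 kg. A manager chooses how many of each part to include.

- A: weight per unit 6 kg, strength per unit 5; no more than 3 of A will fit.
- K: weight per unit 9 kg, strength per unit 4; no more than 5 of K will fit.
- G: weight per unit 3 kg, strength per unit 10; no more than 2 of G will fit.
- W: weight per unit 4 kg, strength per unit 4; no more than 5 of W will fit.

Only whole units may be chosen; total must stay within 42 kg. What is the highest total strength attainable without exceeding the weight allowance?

51

3×A, 2×G, and 4×W: weight 40 ≤ 42, strength 3·5 + 2·10 + 4·4 = 51.
2×A, 2×G, and 5×W: weight 38 ≤ 42, strength 2·5 + 2·10 + 5·4 = 50.
Best is 51.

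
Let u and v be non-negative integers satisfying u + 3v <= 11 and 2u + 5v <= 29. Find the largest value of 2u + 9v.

31

Relaxing integrality, the LP optimum is 33.00 at (u,v) = (0, 3.67), which is not an integer point.
(u,v)=(2,3): 1·2+3·3=11≤11, 2·2+5·3=19≤29, objective 31.
(u,v)=(1,3): 1·1+3·3=10≤11, 2·1+5·3=17≤29, objective 29.
(u,v)=(0,3): 1·0+3·3=9≤11, 2·0+5·3=15≤29, objective 27.
Maximum is 31 at (u,v)=(2,3).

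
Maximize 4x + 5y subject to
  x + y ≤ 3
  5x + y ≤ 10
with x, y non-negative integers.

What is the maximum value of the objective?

15

(x,y)=(0,3): 1·0+1·3=3≤3, 5·0+1·3=3≤10, objective 15.
(x,y)=(1,2): 1·1+1·2=3≤3, 5·1+1·2=7≤10, objective 14.
(x,y)=(0,2): 1·0+1·2=2≤3, 5·0+1·2=2≤10, objective 10.
Maximum is 15 at (x,y)=(0,3).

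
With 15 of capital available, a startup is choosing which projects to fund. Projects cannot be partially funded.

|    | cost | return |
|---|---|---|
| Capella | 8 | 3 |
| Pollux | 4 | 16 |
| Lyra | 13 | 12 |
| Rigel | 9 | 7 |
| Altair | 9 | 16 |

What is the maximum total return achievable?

Capella + Pollux: cost 8 + 4 = 12 ≤ 15, return 3 + 16 = 19.
Pollux + Rigel: cost 4 + 9 = 13 ≤ 15, return 16 + 7 = 23.
Pollux + Altair: cost 4 + 9 = 13 ≤ 15, return 16 + 16 = 32.
Best is Pollux and Altair with total return 32.

32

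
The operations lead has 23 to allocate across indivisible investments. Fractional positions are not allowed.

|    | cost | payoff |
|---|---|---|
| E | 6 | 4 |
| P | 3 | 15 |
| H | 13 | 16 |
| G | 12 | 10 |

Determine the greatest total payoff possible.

This is a 0-1 knapsack instance.
Take E, P, and H: cost 6 + 3 + 13 = 22 ≤ 23, payoff 4 + 15 + 16 = 35.
No other feasible combination does better.

35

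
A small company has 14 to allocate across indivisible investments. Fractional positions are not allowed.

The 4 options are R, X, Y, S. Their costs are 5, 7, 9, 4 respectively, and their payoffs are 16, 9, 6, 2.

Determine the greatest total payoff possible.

25

This is a 0-1 knapsack instance.
R + Y: cost 5 + 9 = 14 ≤ 14, payoff 16 + 6 = 22.
R + X: cost 5 + 7 = 12 ≤ 14, payoff 16 + 9 = 25.
Best is R and X with total payoff 25.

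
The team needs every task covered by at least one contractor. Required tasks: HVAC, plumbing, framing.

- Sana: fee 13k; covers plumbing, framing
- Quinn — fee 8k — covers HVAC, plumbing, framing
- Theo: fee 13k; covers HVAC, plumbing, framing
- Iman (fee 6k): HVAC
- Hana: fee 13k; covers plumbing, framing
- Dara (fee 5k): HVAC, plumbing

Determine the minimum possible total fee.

8

The greedy cost-per-new-task heuristic would pick Dara and Quinn for 13, but a cheaper cover exists.
Quinn alone covers HVAC, plumbing, framing — every task.
Total fee: 8.
No cover costs less than 8.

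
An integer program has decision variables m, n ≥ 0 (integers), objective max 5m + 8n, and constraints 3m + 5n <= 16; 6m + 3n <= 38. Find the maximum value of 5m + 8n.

The continuous relaxation peaks at (5.33, 0) with value 26.67; rounding to a feasible lattice point costs some objective.
(m,n)=(2,2): 3·2+5·2=16≤16, 6·2+3·2=18≤38, objective 26.
(m,n)=(5,0): 3·5+5·0=15≤16, 6·5+3·0=30≤38, objective 25.
No feasible integer point exceeds 26.

26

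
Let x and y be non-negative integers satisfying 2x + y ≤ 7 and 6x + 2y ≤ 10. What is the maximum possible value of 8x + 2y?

12

Relaxing integrality, the LP optimum is 13.33 at (x,y) = (1.67, 0), which is not an integer point.
(x,y)=(1,2): 2·1+1·2=4≤7, 6·1+2·2=10≤10, objective 12.
(x,y)=(1,1): 2·1+1·1=3≤7, 6·1+2·1=8≤10, objective 10.
Maximum is 12 at (x,y)=(1,2).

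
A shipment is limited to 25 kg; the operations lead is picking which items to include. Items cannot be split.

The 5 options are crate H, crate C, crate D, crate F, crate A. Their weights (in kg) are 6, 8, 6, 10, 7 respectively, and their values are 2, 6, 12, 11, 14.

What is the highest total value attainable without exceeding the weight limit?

37

This is a 0-1 knapsack instance.
Allowing fractional choices, the relaxed optimum would be about 38.5, but items are indivisible.
crate D + crate F + crate A: weight 6 + 10 + 7 = 23 ≤ 25, value 12 + 11 + 14 = 37.
crate C + crate F + crate A: weight 8 + 10 + 7 = 25 ≤ 25, value 6 + 11 + 14 = 31.
crate C + crate D + crate A: weight 8 + 6 + 7 = 21 ≤ 25, value 6 + 12 + 14 = 32.
Best is crate D, crate F, and crate A with total value 37.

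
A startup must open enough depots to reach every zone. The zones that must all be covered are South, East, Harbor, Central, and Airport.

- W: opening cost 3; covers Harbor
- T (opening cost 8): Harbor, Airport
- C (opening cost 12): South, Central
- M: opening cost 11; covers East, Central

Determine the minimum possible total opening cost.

The greedy cost-per-new-zone heuristic would pick W, M, T, and C for 34, but a cheaper cover exists.
Choose T, C, and M: together they cover South, East, Harbor, Central, Airport — every zone.
Total opening cost: 8 + 12 + 11 = 31.
No cover costs less than 31.

31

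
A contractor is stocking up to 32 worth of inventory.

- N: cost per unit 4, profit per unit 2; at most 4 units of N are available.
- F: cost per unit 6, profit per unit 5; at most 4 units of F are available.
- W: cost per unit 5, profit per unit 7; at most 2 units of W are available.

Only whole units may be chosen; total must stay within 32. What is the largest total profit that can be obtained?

31

W has the best ratio (7/5); taking only W gives at most 2×7 = 14 (stopped by the supply cap of 2).
Mixing does better — 1×N, 3×F, and 2×W: cost 32 ≤ 32, profit 1·2 + 3·5 + 2·7 = 31.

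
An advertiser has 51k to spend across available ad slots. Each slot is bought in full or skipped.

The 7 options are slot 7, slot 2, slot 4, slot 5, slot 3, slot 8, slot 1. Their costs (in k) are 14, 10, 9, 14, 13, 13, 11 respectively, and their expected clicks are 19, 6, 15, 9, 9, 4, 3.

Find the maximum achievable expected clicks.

slot 7 + slot 4 + slot 5 + slot 3: cost 14 + 9 + 14 + 13 = 50 ≤ 51, expected clicks 19 + 15 + 9 + 9 = 52.
slot 7 + slot 2 + slot 4 + slot 3: cost 14 + 10 + 9 + 13 = 46 ≤ 51, expected clicks 19 + 6 + 15 + 9 = 49.
slot 7 + slot 2 + slot 4 + slot 5: cost 14 + 10 + 9 + 14 = 47 ≤ 51, expected clicks 19 + 6 + 15 + 9 = 49.
Best is slot 7, slot 4, slot 5, and slot 3 with total expected clicks 52.

52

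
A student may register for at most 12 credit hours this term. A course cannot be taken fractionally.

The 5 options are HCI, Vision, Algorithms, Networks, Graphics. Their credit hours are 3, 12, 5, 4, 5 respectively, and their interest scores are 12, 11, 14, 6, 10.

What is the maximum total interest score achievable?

HCI + Algorithms: credit hours 3 + 5 = 8 ≤ 12, interest score 12 + 14 = 26.
HCI + Networks + Graphics: credit hours 3 + 4 + 5 = 12 ≤ 12, interest score 12 + 6 + 10 = 28.
HCI + Algorithms + Networks: credit hours 3 + 5 + 4 = 12 ≤ 12, interest score 12 + 14 + 6 = 32.
Best is HCI, Algorithms, and Networks with total interest score 32.

32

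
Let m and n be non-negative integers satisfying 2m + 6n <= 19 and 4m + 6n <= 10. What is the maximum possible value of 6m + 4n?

12

(m,n)=(2,0): 2·2+6·0=4≤19, 4·2+6·0=8≤10, objective 12.
(m,n)=(1,1): 2·1+6·1=8≤19, 4·1+6·1=10≤10, objective 10.
(m,n)=(1,0): 2·1+6·0=2≤19, 4·1+6·0=4≤10, objective 6.
The best lattice point is (2,0), giving 12.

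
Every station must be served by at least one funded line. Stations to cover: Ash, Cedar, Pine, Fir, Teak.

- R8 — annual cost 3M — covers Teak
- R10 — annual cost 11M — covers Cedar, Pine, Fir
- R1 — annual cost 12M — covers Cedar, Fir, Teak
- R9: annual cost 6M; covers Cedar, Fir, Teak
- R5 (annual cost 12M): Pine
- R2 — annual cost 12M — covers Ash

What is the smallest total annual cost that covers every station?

26

The greedy cost-per-new-station heuristic would pick R9, R10, and R2 for 29, but a cheaper cover exists.
Choose R8, R10, and R2: together they cover Ash, Cedar, Pine, Fir, Teak — every station.
Total annual cost: 3 + 11 + 12 = 26.
No cover costs less than 26.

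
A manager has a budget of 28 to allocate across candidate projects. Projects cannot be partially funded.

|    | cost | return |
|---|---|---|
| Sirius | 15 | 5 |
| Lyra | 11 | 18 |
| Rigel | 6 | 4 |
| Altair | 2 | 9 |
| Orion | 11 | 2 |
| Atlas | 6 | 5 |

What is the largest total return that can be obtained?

36

This is an integer program with binary decision variables.
Lyra + Rigel + Altair + Atlas: cost 11 + 6 + 2 + 6 = 25 ≤ 28, return 18 + 4 + 9 + 5 = 36.
Lyra + Altair + Atlas: cost 11 + 2 + 6 = 19 ≤ 28, return 18 + 9 + 5 = 32.
Best is Lyra, Rigel, Altair, and Atlas with total return 36.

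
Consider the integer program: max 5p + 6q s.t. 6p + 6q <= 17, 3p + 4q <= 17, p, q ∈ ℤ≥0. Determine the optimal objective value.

12

The continuous relaxation peaks at (0, 2.83) with value 17.00; rounding to a feasible lattice point costs some objective.
(p,q)=(0,2) is feasible, giving 12.
(p,q)=(1,1) is feasible, giving 11.
(p,q)=(0,1) is feasible, giving 6.
The best lattice point is (0,2), giving 12.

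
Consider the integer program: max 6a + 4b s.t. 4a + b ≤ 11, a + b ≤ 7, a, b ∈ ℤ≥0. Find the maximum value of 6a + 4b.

(a,b)=(1,6): 4·1+1·6=10≤11, 1·1+1·6=7≤7, objective 30.
(a,b)=(0,7): 4·0+1·7=7≤11, 1·0+1·7=7≤7, objective 28.
(a,b)=(1,5): 4·1+1·5=9≤11, 1·1+1·5=6≤7, objective 26.
Maximum is 30 at (a,b)=(1,6).

30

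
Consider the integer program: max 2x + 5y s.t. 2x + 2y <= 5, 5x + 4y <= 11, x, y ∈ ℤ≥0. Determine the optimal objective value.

10

Relaxing integrality, the LP optimum is 12.50 at (x,y) = (0, 2.5), which is not an integer point.
(x,y)=(0,2) is feasible, giving 10.
(x,y)=(1,1) is feasible, giving 7.
The best lattice point is (0,2), giving 10.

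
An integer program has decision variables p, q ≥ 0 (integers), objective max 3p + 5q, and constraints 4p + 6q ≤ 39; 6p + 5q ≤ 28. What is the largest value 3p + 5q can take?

25

(p,q)=(0,5): 4·0+6·5=30≤39, 6·0+5·5=25≤28, objective 25.
(p,q)=(1,4): 4·1+6·4=28≤39, 6·1+5·4=26≤28, objective 23.
Maximum is 25 at (p,q)=(0,5).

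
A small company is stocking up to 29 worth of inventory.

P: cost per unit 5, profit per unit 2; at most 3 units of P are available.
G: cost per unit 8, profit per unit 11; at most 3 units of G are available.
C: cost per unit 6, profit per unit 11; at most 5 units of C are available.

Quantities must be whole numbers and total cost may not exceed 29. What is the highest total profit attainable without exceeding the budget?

4×C: cost 24 ≤ 29, profit 4·11 = 44.
1×P and 4×C: cost 29 ≤ 29, profit 1·2 + 4·11 = 46.
Best is 46.

46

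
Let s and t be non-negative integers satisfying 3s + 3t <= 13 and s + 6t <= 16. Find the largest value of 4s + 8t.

The continuous relaxation peaks at (2, 2.33) with value 26.67; rounding to a feasible lattice point costs some objective.
(s,t)=(2,2): 3·2+3·2=12≤13, 1·2+6·2=14≤16, objective 24.
(s,t)=(1,2): 3·1+3·2=9≤13, 1·1+6·2=13≤16, objective 20.
Maximum is 24 at (s,t)=(2,2).

24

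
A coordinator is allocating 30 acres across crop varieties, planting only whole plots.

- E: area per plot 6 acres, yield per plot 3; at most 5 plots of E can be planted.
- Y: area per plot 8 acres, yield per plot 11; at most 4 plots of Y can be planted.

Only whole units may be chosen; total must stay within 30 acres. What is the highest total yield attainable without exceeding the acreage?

Y has the best ratio (11/8); taking only Y gives at most 3×11 = 33 (stopped by the area limit).
Mixing does better — 1×E and 3×Y: area 30 ≤ 30, yield 1·3 + 3·11 = 36.

36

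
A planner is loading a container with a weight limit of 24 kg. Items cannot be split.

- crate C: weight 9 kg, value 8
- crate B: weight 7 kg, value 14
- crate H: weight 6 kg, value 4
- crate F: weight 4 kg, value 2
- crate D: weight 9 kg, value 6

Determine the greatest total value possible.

26

crate C + crate B + crate H: weight 9 + 7 + 6 = 22 ≤ 24, value 8 + 14 + 4 = 26.
crate C + crate B + crate F: weight 9 + 7 + 4 = 20 ≤ 24, value 8 + 14 + 2 = 24.
Best is crate C, crate B, and crate H with total value 26.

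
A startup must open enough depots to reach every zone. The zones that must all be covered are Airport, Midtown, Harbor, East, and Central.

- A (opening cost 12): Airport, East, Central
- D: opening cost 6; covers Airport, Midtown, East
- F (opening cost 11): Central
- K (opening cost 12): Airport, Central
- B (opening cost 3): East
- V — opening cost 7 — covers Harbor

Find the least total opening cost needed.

This is a weighted set-cover instance.
Choose D, F, and V: together they cover Airport, Midtown, Harbor, East, Central — every zone.
Total opening cost: 6 + 11 + 7 = 24.
No cover costs less than 24.

24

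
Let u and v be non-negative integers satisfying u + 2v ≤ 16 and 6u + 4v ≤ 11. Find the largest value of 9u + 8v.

(u,v)=(1,1) is feasible, giving 17.
(u,v)=(0,2) is feasible, giving 16.
(u,v)=(1,0) is feasible, giving 9.
The best lattice point is (1,1), giving 17.

17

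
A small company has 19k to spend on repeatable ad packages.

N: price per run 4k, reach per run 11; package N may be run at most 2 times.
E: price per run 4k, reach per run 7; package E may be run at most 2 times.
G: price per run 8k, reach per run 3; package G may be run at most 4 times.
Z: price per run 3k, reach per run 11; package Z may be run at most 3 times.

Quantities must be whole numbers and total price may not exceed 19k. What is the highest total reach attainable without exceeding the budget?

Z has the best ratio (11/3); taking only Z gives at most 3×11 = 33 (stopped by the supply cap of 3).
Mixing does better — 2×N and 3×Z: price 17 ≤ 19, reach 2·11 + 3·11 = 55.

55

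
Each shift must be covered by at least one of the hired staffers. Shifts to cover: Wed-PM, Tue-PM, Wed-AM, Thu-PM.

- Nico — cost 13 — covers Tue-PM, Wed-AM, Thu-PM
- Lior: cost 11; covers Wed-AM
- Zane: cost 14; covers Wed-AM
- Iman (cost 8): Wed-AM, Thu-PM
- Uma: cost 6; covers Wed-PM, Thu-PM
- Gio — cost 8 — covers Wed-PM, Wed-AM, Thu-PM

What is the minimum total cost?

The greedy cost-per-new-shift heuristic would pick Gio and Nico for 21, but a cheaper cover exists.
Choose Nico and Uma: together they cover Wed-PM, Tue-PM, Wed-AM, Thu-PM — every shift.
Total cost: 13 + 6 = 19.
No cover costs less than 19.

19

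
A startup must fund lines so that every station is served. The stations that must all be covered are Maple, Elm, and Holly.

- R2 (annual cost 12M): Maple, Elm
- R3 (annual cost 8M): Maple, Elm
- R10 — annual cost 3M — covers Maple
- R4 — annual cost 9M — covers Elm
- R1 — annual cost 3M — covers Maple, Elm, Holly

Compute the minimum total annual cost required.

R1 alone covers Maple, Elm, Holly — every station.
Total annual cost: 3.
No cover costs less than 3.

3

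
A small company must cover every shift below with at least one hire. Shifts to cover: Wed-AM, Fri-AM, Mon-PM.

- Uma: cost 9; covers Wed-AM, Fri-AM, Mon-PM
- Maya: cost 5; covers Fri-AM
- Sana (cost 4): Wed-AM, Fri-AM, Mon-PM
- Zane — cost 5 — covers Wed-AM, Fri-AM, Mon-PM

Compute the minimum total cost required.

Sana alone covers Wed-AM, Fri-AM, Mon-PM — every shift.
Total cost: 4.
No cover costs less than 4.

4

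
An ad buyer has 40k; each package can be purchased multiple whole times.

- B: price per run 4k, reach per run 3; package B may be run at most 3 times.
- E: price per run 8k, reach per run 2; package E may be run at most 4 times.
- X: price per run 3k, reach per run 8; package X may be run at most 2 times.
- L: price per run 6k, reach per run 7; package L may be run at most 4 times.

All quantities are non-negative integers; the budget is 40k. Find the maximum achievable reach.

This is a bounded integer knapsack.
1×B, 2×X, and 4×L: price 34 ≤ 40, reach 1·3 + 2·8 + 4·7 = 47.
2×B, 2×X, and 4×L: price 38 ≤ 40, reach 2·3 + 2·8 + 4·7 = 50.
Best is 50.

50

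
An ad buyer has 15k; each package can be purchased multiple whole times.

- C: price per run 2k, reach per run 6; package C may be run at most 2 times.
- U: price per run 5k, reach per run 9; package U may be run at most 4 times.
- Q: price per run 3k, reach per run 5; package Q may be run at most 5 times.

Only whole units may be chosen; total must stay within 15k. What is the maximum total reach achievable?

31

This is a bounded integer knapsack.
Take 2×C, 1×U, and 2×Q: price 15 ≤ 15, reach 2·6 + 1·9 + 2·5 = 31.
C has the best ratio (6/2) and is taken to its limit of 2; remaining capacity is filled optimally with the others.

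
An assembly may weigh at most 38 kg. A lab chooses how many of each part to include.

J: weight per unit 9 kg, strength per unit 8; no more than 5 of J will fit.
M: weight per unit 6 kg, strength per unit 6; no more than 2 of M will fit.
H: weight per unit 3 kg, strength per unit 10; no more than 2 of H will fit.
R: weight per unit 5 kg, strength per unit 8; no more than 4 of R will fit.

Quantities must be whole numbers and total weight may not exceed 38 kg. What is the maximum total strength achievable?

64

Take 2×M, 2×H, and 4×R: weight 38 ≤ 38, strength 2·6 + 2·10 + 4·8 = 64.
H has the best ratio (10/3) and is taken to its limit of 2; remaining capacity is filled optimally with the others.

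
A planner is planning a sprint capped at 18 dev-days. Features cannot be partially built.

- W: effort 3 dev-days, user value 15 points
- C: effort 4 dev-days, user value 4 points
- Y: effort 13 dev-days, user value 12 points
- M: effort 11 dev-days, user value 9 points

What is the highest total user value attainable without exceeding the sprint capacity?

28

W + Y: effort 3 + 13 = 16 ≤ 18, user value 15 + 12 = 27.
W + C + M: effort 3 + 4 + 11 = 18 ≤ 18, user value 15 + 4 + 9 = 28.
W + M: effort 3 + 11 = 14 ≤ 18, user value 15 + 9 = 24.
Best is W, C, and M with total user value 28.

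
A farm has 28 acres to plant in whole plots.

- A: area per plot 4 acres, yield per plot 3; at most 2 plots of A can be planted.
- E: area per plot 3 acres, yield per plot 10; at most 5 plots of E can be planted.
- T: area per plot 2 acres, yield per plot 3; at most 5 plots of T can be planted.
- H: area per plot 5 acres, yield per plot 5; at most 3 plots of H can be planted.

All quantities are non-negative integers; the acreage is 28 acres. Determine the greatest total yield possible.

67

This is a bounded integer knapsack.
E has the best ratio (10/3); taking only E gives at most 5×10 = 50 (stopped by the supply cap of 5).
Mixing does better — 5×E, 4×T, and 1×H: area 28 ≤ 28, yield 5·10 + 4·3 + 1·5 = 67.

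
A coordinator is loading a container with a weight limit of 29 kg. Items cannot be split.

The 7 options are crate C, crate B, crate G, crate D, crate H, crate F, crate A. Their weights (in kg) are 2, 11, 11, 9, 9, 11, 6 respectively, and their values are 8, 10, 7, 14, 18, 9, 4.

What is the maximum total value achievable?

44

crate B + crate D + crate H: weight 11 + 9 + 9 = 29 ≤ 29, value 10 + 14 + 18 = 42.
crate C + crate D + crate H + crate A: weight 2 + 9 + 9 + 6 = 26 ≤ 29, value 8 + 14 + 18 + 4 = 44.
crate D + crate H + crate F: weight 9 + 9 + 11 = 29 ≤ 29, value 14 + 18 + 9 = 41.
Best is crate C, crate D, crate H, and crate A with total value 44.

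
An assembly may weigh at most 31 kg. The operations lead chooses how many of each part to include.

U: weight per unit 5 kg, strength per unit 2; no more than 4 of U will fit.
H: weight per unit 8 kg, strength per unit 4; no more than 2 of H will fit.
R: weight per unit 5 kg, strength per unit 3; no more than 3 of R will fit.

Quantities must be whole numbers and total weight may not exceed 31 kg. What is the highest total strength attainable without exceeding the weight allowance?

17

1×U, 2×H, and 2×R: weight 31 ≤ 31, strength 1·2 + 2·4 + 2·3 = 16.
2×H and 3×R: weight 31 ≤ 31, strength 2·4 + 3·3 = 17.
Best is 17.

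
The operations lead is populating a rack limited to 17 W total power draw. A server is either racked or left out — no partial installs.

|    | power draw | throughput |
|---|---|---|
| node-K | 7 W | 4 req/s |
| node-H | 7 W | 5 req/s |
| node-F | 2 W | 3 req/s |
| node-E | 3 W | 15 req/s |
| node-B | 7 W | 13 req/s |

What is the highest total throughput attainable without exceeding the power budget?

33

Allowing fractional choices, the relaxed optimum would be about 34.6, but servers are indivisible.
node-H + node-E + node-B: power draw 7 + 3 + 7 = 17 ≤ 17, throughput 5 + 15 + 13 = 33.
node-K + node-E + node-B: power draw 7 + 3 + 7 = 17 ≤ 17, throughput 4 + 15 + 13 = 32.
node-F + node-E + node-B: power draw 2 + 3 + 7 = 12 ≤ 17, throughput 3 + 15 + 13 = 31.
Best is node-H, node-E, and node-B with total throughput 33.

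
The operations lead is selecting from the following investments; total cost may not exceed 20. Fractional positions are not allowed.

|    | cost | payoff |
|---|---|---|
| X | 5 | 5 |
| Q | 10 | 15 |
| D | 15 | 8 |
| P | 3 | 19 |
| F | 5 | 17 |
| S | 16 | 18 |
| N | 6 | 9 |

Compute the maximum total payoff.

51

This is an integer program with binary decision variables.
Allowing fractional choices, the relaxed optimum would be about 54.0, but investments are indivisible.
X + P + F + N: cost 5 + 3 + 5 + 6 = 19 ≤ 20, payoff 5 + 19 + 17 + 9 = 50.
Q + P + F: cost 10 + 3 + 5 = 18 ≤ 20, payoff 15 + 19 + 17 = 51.
Best is Q, P, and F with total payoff 51.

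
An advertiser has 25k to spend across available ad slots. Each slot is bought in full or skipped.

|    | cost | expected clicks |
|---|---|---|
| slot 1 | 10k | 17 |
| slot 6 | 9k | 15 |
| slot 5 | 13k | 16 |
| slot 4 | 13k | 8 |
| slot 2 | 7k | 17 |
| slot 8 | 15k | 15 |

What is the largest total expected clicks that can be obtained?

34

Allowing fractional choices, the relaxed optimum would be about 47.3, but ad slots are indivisible.
slot 1 + slot 2: cost 10 + 7 = 17 ≤ 25, expected clicks 17 + 17 = 34.
slot 5 + slot 2: cost 13 + 7 = 20 ≤ 25, expected clicks 16 + 17 = 33.
Best is slot 1 and slot 2 with total expected clicks 34.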